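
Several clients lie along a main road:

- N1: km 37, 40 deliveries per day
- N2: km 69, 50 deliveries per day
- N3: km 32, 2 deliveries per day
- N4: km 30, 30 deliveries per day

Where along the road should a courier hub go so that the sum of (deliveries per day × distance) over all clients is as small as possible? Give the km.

For a sum of weighted absolute distances on a line, the optimum is the weighted median (not the mean). Total weight W = 122; half-weight = 61.
Sort by position and accumulate weight:
  km 30 (N4, w=30) → cum 30
  km 32 (N3, w=2) → cum 32
  km 37 (N1, w=40) → cum 72  ≥ 61 → median here
  km 69 (N2, w=50) → cum 122
Optimal location: km 37.

x = 37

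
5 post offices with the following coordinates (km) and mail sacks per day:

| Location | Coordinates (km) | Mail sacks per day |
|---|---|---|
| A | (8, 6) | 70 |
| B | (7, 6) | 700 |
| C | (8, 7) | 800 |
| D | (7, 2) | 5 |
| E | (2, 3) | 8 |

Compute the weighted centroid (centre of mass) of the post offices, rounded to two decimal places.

The minimiser of Σwᵢ‖p−pᵢ‖² is the weighted centroid p* = (Σwᵢpᵢ)/(Σwᵢ).
Σwᵢ = 1583.
Σwᵢxᵢ = 70·8 + 700·7 + 800·8 + 5·7 + 8·2 = 11911.
Σwᵢyᵢ = 70·6 + 700·6 + 800·7 + 5·2 + 8·3 = 10254.
x* = 11911/1583 = 7.52, y* = 10254/1583 = 6.48.

(7.52, 6.48)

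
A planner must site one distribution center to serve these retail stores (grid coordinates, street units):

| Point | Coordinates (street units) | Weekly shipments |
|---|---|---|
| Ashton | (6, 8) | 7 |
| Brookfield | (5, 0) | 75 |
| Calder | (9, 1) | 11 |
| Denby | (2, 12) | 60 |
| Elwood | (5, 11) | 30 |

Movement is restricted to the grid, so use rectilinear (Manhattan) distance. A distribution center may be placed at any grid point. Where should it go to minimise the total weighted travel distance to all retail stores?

Manhattan distance separates: Σwᵢ(|x−xᵢ|+|y−yᵢ|) = Σwᵢ|x−xᵢ| + Σwᵢ|y−yᵢ|, so x and y are optimised independently as 1-D weighted medians.
Total weight W = 183; half = 91.5.
x-coordinate, sorted with cumulative weight:
  x=2 (Denby, w=60) cum 60
  x=5 (Brookfield, w=75) cum 135  ← median
  x=5 (Elwood, w=30) cum 165
  x=6 (Ashton, w=7) cum 172
  x=9 (Calder, w=11) cum 183
⇒ x* = 5
y-coordinate, sorted with cumulative weight:
  y=0 (Brookfield, w=75) cum 75
  y=1 (Calder, w=11) cum 86
  y=8 (Ashton, w=7) cum 93  ← median
  y=11 (Elwood, w=30) cum 123
  y=12 (Denby, w=60) cum 183
⇒ y* = 8

(5, 8)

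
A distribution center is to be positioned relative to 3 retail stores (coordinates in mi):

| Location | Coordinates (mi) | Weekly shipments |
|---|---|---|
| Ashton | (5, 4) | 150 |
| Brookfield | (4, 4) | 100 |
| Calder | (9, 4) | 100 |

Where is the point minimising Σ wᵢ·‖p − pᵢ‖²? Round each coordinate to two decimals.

(5.86, 4.00)

The minimiser of Σwᵢ‖p−pᵢ‖² is the weighted centroid p* = (Σwᵢpᵢ)/(Σwᵢ).
Σwᵢ = 350.
Σwᵢxᵢ = 150·5 + 100·4 + 100·9 = 2050.
Σwᵢyᵢ = 150·4 + 100·4 + 100·4 = 1400.
x* = 2050/350 = 5.86, y* = 1400/350 = 4.00.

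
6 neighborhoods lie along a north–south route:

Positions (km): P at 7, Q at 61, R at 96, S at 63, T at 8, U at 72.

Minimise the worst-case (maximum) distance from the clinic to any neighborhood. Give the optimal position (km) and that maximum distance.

The 1-center on a line is the midpoint of the two extreme points: leftmost at 7, rightmost at 96.
Optimal location = (7 + 96)/2 = 51.5; maximum distance = (96 − 7)/2 = 44.5.

location 51.5, max distance 44.5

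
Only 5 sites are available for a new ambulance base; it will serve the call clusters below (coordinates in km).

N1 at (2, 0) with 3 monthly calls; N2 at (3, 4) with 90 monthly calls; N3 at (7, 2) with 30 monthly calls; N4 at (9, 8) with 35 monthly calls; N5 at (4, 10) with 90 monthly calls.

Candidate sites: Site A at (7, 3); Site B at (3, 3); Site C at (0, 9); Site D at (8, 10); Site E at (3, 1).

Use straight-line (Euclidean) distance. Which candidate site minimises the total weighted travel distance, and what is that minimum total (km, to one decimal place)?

Site B, total 1132.9 km

Total weighted distance at each candidate:
  Site A (7, 3): total = 1292.5
  Site B (3, 3): total = 1132.9
  Site C (0, 9): total = 1537.4
  Site D (8, 10): total = 1418.0
  Site E (3, 1): total = 1535.6
Minimum is at Site B with total 1132.9 km.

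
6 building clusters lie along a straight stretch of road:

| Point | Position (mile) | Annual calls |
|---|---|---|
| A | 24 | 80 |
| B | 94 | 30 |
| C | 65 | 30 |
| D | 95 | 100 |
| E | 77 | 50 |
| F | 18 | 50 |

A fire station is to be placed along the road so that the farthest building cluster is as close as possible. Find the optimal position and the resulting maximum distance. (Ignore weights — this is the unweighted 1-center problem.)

location 56.5, max distance 38.5

The 1-center on a line is the midpoint of the two extreme points: leftmost at 18, rightmost at 95.
Optimal location = (18 + 95)/2 = 56.5; maximum distance = (95 − 18)/2 = 38.5.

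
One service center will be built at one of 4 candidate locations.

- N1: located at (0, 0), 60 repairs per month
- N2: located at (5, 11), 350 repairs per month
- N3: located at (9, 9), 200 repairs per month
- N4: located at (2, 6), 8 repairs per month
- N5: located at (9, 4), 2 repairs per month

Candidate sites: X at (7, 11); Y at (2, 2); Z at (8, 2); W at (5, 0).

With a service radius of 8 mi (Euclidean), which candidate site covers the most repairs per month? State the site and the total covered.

Coverage radius r = 8 mi; a point is covered iff (Δx)²+(Δy)² ≤ 8² = 64.
  X (7, 11): covers {N2, N3, N4, N5} → 560
  Y (2, 2): covers {N1, N4, N5} → 70
  Z (8, 2): covers {N3, N4, N5} → 210
  W (5, 0): covers {N1, N4, N5} → 70
Maximum coverage at X: 560 repairs per month.

X, covering 560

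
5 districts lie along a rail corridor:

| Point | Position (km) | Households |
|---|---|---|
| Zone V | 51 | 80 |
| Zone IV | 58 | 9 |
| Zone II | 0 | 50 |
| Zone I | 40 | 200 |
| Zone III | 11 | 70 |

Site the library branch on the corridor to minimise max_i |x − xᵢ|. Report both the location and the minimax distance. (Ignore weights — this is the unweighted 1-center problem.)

location 29, max distance 29

The 1-center on a line is the midpoint of the two extreme points: leftmost at 0, rightmost at 58.
Optimal location = (0 + 58)/2 = 29; maximum distance = (58 − 0)/2 = 29.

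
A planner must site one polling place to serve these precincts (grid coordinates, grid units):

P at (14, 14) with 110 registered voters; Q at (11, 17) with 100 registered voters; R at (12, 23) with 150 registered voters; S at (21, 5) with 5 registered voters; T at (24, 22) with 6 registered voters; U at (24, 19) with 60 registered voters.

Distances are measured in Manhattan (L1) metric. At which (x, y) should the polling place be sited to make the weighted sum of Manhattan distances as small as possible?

(12, 19)

Manhattan distance separates: Σwᵢ(|x−xᵢ|+|y−yᵢ|) = Σwᵢ|x−xᵢ| + Σwᵢ|y−yᵢ|, so x and y are optimised independently as 1-D weighted medians.
Total weight W = 431; half = 215.5.
x-coordinate, sorted with cumulative weight:
  x=11 (Q, w=100) cum 100
  x=12 (R, w=150) cum 250  ← median
  x=14 (P, w=110) cum 360
  x=21 (S, w=5) cum 365
  x=24 (T, w=6) cum 371
  x=24 (U, w=60) cum 431
⇒ x* = 12
y-coordinate, sorted with cumulative weight:
  y=5 (S, w=5) cum 5
  y=14 (P, w=110) cum 115
  y=17 (Q, w=100) cum 215
  y=19 (U, w=60) cum 275  ← median
  y=22 (T, w=6) cum 281
  y=23 (R, w=150) cum 431
⇒ y* = 19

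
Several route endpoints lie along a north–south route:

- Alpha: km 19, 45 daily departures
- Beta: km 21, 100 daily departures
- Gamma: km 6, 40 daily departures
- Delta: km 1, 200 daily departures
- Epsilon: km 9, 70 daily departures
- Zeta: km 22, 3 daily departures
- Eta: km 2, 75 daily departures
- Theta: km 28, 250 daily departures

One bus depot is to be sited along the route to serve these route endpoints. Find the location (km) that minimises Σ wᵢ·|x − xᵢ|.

For a sum of weighted absolute distances on a line, the optimum is the weighted median (not the mean). Total weight W = 783; half-weight = 391.5.
Sort by position and accumulate weight:
  km 1 (Delta, w=200) → cum 200
  km 2 (Eta, w=75) → cum 275
  km 6 (Gamma, w=40) → cum 315
  km 9 (Epsilon, w=70) → cum 385
  km 19 (Alpha, w=45) → cum 430  ≥ 391.5 → median here
  km 21 (Beta, w=100) → cum 530
  km 22 (Zeta, w=3) → cum 533
  km 28 (Theta, w=250) → cum 783
Optimal location: km 19.

x = 19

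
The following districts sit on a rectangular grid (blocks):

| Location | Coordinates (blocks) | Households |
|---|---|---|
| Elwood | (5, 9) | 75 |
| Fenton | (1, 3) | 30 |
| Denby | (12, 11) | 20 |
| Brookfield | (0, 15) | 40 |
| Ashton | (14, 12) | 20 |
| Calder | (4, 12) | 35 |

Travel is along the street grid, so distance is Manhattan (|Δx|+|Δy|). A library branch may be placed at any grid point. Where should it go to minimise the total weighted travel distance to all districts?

Manhattan distance separates: Σwᵢ(|x−xᵢ|+|y−yᵢ|) = Σwᵢ|x−xᵢ| + Σwᵢ|y−yᵢ|, so x and y are optimised independently as 1-D weighted medians.
Total weight W = 220; half = 110.
x-coordinate, sorted with cumulative weight:
  x=0 (Brookfield, w=40) cum 40
  x=1 (Fenton, w=30) cum 70
  x=4 (Calder, w=35) cum 105
  x=5 (Elwood, w=75) cum 180  ← median
  x=12 (Denby, w=20) cum 200
  x=14 (Ashton, w=20) cum 220
⇒ x* = 5
y-coordinate, sorted with cumulative weight:
  y=3 (Fenton, w=30) cum 30
  y=9 (Elwood, w=75) cum 105
  y=11 (Denby, w=20) cum 125  ← median
  y=12 (Ashton, w=20) cum 145
  y=12 (Calder, w=35) cum 180
  y=15 (Brookfield, w=40) cum 220
⇒ y* = 11

(5, 11)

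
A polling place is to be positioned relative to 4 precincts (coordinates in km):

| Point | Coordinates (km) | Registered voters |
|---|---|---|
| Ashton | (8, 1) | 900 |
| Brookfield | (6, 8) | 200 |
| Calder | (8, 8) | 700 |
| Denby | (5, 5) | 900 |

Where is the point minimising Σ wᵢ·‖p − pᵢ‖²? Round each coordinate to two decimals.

The minimiser of Σwᵢ‖p−pᵢ‖² is the weighted centroid p* = (Σwᵢpᵢ)/(Σwᵢ).
Σwᵢ = 2700.
Σwᵢxᵢ = 900·8 + 200·6 + 700·8 + 900·5 = 18500.
Σwᵢyᵢ = 900·1 + 200·8 + 700·8 + 900·5 = 12600.
x* = 18500/2700 = 6.85, y* = 12600/2700 = 4.67.

(6.85, 4.67)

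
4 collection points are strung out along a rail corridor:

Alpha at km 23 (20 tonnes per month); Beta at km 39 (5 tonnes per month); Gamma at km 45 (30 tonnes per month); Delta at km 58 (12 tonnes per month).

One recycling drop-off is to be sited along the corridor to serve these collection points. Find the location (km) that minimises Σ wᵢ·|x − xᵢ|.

x = 45

For a sum of weighted absolute distances on a line, the optimum is the weighted median (not the mean). Total weight W = 67; half-weight = 33.5.
Sort by position and accumulate weight:
  km 23 (Alpha, w=20) → cum 20
  km 39 (Beta, w=5) → cum 25
  km 45 (Gamma, w=30) → cum 55  ≥ 33.5 → median here
  km 58 (Delta, w=12) → cum 67
Optimal location: km 45.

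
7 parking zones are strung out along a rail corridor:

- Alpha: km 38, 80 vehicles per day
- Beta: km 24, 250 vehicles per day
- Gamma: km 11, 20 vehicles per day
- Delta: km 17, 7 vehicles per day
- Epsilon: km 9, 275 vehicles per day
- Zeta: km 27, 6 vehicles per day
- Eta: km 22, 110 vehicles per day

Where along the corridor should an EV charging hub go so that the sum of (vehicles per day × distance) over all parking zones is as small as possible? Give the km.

For a sum of weighted absolute distances on a line, the optimum is the weighted median (not the mean). Total weight W = 748; half-weight = 374.
Sort by position and accumulate weight:
  km 9 (Epsilon, w=275) → cum 275
  km 11 (Gamma, w=20) → cum 295
  km 17 (Delta, w=7) → cum 302
  km 22 (Eta, w=110) → cum 412  ≥ 374 → median here
  km 24 (Beta, w=250) → cum 662
  km 27 (Zeta, w=6) → cum 668
  km 38 (Alpha, w=80) → cum 748
Optimal location: km 22.

x = 22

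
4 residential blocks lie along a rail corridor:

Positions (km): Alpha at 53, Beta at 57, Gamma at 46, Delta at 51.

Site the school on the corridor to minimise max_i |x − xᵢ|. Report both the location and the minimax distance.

The 1-center on a line is the midpoint of the two extreme points: leftmost at 46, rightmost at 57.
Optimal location = (46 + 57)/2 = 51.5; maximum distance = (57 − 46)/2 = 5.5.

location 51.5, max distance 5.5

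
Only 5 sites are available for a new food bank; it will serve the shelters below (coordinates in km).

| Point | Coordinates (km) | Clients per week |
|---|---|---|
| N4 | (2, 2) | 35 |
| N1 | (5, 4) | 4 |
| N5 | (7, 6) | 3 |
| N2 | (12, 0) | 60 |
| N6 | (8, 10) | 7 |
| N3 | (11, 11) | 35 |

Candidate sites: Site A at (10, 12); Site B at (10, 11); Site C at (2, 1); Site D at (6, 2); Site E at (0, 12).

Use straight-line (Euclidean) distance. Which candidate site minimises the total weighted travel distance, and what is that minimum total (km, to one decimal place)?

Site D, total 958.9 km

Total weighted distance at each candidate:
  Site A (10, 12): total = 1305.3
  Site B (10, 11): total = 1194.8
  Site C (2, 1): total = 1222.8
  Site D (6, 2): total = 958.9
  Site E (0, 12): total = 1884.9
Minimum is at Site D with total 958.9 km.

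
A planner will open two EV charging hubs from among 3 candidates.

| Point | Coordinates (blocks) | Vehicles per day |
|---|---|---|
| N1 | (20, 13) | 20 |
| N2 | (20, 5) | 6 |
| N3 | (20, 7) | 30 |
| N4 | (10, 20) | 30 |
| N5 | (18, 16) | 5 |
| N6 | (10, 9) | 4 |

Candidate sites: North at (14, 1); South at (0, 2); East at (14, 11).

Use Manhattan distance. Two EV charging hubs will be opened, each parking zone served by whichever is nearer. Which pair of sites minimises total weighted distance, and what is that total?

Evaluate every pair (each demand assigned to the nearer of the two):
  {North, East}: total = 979
  {South, East}: total = 991
  {North, South}: total = 1613
Best pair: {North, East} with total 979.

{North, East}, total 979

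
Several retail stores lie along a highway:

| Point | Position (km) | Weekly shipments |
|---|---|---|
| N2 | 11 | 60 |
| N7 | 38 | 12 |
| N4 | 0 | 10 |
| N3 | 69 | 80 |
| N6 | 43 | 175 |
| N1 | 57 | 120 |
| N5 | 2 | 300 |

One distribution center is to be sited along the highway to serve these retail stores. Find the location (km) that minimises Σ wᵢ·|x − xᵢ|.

For a sum of weighted absolute distances on a line, the optimum is the weighted median (not the mean). Total weight W = 757; half-weight = 378.5.
Sort by position and accumulate weight:
  km 0 (N4, w=10) → cum 10
  km 2 (N5, w=300) → cum 310
  km 11 (N2, w=60) → cum 370
  km 38 (N7, w=12) → cum 382  ≥ 378.5 → median here
  km 43 (N6, w=175) → cum 557
  km 57 (N1, w=120) → cum 677
  km 69 (N3, w=80) → cum 757
Optimal location: km 38.

x = 38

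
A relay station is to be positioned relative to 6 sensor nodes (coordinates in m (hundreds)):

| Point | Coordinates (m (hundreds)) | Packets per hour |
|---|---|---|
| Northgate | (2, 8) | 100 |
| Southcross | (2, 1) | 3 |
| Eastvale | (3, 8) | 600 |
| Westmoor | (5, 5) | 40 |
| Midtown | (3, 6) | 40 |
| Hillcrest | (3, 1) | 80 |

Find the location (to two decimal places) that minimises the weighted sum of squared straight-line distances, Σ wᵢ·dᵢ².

The minimiser of Σwᵢ‖p−pᵢ‖² is the weighted centroid p* = (Σwᵢpᵢ)/(Σwᵢ).
Σwᵢ = 863.
Σwᵢxᵢ = 100·2 + 3·2 + 600·3 + 40·5 + 40·3 + 80·3 = 2566.
Σwᵢyᵢ = 100·8 + 3·1 + 600·8 + 40·5 + 40·6 + 80·1 = 6123.
x* = 2566/863 = 2.97, y* = 6123/863 = 7.10.

(2.97, 7.10)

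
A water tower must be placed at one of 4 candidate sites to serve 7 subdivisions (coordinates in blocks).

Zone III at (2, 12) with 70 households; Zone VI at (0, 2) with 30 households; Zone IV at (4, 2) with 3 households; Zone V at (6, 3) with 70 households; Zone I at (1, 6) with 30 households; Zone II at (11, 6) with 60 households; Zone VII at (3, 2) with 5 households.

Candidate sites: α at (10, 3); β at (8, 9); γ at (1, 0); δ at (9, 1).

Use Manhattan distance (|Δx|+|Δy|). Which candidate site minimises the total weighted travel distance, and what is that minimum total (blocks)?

β, total 2393 blocks

Total weighted distance at each candidate:
  α (10, 3): total = 2461
  β (8, 9): total = 2393
  γ (1, 0): total = 2735
  δ (9, 1): total = 2773
Minimum is at β with total 2393 blocks.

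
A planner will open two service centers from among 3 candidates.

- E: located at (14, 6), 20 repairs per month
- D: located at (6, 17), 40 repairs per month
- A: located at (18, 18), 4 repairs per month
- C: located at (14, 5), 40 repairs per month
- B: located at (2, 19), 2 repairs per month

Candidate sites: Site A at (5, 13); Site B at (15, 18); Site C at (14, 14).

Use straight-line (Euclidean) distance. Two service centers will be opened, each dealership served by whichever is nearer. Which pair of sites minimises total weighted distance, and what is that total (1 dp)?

Evaluate every pair (each demand assigned to the nearer of the two):
  {Site A, Site C}: total = 721.0
  {Site B, Site C}: total = 899.8
  {Site A, Site B}: total = 900.0
Best pair: {Site A, Site C} with total 721.0.

{Site A, Site C}, total 721.0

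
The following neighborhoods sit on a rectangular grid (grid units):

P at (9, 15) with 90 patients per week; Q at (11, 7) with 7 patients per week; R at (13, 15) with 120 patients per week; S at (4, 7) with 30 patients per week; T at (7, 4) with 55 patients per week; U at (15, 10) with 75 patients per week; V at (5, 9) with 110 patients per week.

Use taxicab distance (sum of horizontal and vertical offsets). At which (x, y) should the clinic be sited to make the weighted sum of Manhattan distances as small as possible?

Manhattan distance separates: Σwᵢ(|x−xᵢ|+|y−yᵢ|) = Σwᵢ|x−xᵢ| + Σwᵢ|y−yᵢ|, so x and y are optimised independently as 1-D weighted medians.
Total weight W = 487; half = 243.5.
x-coordinate, sorted with cumulative weight:
  x=4 (S, w=30) cum 30
  x=5 (V, w=110) cum 140
  x=7 (T, w=55) cum 195
  x=9 (P, w=90) cum 285  ← median
  x=11 (Q, w=7) cum 292
  x=13 (R, w=120) cum 412
  x=15 (U, w=75) cum 487
⇒ x* = 9
y-coordinate, sorted with cumulative weight:
  y=4 (T, w=55) cum 55
  y=7 (Q, w=7) cum 62
  y=7 (S, w=30) cum 92
  y=9 (V, w=110) cum 202
  y=10 (U, w=75) cum 277  ← median
  y=15 (P, w=90) cum 367
  y=15 (R, w=120) cum 487
⇒ y* = 10

(9, 10)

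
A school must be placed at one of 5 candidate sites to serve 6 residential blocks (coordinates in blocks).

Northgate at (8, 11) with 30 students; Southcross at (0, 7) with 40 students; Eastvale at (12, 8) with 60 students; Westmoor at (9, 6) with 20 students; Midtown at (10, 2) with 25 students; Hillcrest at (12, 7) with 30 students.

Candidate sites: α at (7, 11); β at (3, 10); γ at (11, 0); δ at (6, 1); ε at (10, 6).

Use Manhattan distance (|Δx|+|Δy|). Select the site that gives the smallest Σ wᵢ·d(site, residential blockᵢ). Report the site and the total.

Total weighted distance at each candidate:
  α (7, 11): total = 1660
  β (3, 10): total = 2015
  γ (11, 0): total = 2155
  δ (6, 1): total = 2265
  ε (10, 6): total = 1100
Minimum is at ε with total 1100 blocks.

ε, total 1100 blocks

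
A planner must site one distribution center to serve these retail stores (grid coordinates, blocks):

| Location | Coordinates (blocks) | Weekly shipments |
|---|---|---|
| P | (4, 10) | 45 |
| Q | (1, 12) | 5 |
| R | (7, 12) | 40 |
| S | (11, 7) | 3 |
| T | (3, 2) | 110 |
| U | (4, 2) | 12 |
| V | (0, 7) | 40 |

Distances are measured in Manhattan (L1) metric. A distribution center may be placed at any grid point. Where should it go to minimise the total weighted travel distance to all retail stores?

(3, 7)

Manhattan distance separates: Σwᵢ(|x−xᵢ|+|y−yᵢ|) = Σwᵢ|x−xᵢ| + Σwᵢ|y−yᵢ|, so x and y are optimised independently as 1-D weighted medians.
Total weight W = 255; half = 127.5.
x-coordinate, sorted with cumulative weight:
  x=0 (V, w=40) cum 40
  x=1 (Q, w=5) cum 45
  x=3 (T, w=110) cum 155  ← median
  x=4 (P, w=45) cum 200
  x=4 (U, w=12) cum 212
  x=7 (R, w=40) cum 252
  x=11 (S, w=3) cum 255
⇒ x* = 3
y-coordinate, sorted with cumulative weight:
  y=2 (T, w=110) cum 110
  y=2 (U, w=12) cum 122
  y=7 (S, w=3) cum 125
  y=7 (V, w=40) cum 165  ← median
  y=10 (P, w=45) cum 210
  y=12 (Q, w=5) cum 215
  y=12 (R, w=40) cum 255
⇒ y* = 7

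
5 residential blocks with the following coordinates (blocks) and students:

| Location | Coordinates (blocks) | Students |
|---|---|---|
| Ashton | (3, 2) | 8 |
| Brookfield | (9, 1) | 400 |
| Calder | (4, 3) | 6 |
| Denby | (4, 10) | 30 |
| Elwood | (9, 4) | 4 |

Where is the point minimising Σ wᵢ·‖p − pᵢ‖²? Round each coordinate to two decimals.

The minimiser of Σwᵢ‖p−pᵢ‖² is the weighted centroid p* = (Σwᵢpᵢ)/(Σwᵢ).
Σwᵢ = 448.
Σwᵢxᵢ = 8·3 + 400·9 + 6·4 + 30·4 + 4·9 = 3804.
Σwᵢyᵢ = 8·2 + 400·1 + 6·3 + 30·10 + 4·4 = 750.
x* = 3804/448 = 8.49, y* = 750/448 = 1.67.

(8.49, 1.67)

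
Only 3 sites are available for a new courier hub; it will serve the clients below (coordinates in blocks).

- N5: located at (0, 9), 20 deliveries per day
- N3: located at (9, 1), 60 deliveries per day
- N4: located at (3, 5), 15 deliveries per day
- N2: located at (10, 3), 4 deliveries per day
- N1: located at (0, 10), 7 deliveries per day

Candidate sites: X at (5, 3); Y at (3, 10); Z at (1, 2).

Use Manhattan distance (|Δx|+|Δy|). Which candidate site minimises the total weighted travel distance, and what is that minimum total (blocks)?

X, total 744 blocks

Total weighted distance at each candidate:
  X (5, 3): total = 744
  Y (3, 10): total = 1132
  Z (1, 2): total = 878
Minimum is at X with total 744 blocks.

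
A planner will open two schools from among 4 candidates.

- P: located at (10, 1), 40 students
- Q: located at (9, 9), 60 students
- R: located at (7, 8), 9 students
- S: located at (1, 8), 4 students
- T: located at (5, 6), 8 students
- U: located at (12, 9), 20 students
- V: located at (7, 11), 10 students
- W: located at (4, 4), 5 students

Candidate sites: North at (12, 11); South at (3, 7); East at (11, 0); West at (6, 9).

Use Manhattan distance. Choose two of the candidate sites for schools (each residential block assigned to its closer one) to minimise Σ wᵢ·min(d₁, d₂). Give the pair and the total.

Evaluate every pair (each demand assigned to the nearer of the two):
  {East, West}: total = 519
  {North, East}: total = 749
  {North, West}: total = 839
  {South, West}: total = 884
  {South, East}: total = 941
  {North, South}: total = 971
Best pair: {East, West} with total 519.

{East, West}, total 519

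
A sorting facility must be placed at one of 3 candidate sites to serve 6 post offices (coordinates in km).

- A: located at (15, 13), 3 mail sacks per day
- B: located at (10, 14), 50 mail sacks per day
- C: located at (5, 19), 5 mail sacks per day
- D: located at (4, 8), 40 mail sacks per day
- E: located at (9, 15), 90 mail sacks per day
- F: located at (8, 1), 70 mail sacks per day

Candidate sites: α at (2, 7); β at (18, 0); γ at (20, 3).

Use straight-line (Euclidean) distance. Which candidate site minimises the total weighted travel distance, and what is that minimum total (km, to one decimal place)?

Total weighted distance at each candidate:
  α (2, 7): total = 2276.4
  β (18, 0): total = 3884.2
  γ (20, 3): total = 3873.7
Minimum is at α with total 2276.4 km.

α, total 2276.4 km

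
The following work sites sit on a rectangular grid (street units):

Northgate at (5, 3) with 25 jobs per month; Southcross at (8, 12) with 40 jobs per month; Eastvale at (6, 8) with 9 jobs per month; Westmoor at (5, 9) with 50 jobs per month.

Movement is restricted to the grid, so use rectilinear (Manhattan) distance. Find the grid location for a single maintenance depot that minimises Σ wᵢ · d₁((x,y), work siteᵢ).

(5, 9)

Manhattan distance separates: Σwᵢ(|x−xᵢ|+|y−yᵢ|) = Σwᵢ|x−xᵢ| + Σwᵢ|y−yᵢ|, so x and y are optimised independently as 1-D weighted medians.
Total weight W = 124; half = 62.
x-coordinate, sorted with cumulative weight:
  x=5 (Northgate, w=25) cum 25
  x=5 (Westmoor, w=50) cum 75  ← median
  x=6 (Eastvale, w=9) cum 84
  x=8 (Southcross, w=40) cum 124
⇒ x* = 5
y-coordinate, sorted with cumulative weight:
  y=3 (Northgate, w=25) cum 25
  y=8 (Eastvale, w=9) cum 34
  y=9 (Westmoor, w=50) cum 84  ← median
  y=12 (Southcross, w=40) cum 124
⇒ y* = 9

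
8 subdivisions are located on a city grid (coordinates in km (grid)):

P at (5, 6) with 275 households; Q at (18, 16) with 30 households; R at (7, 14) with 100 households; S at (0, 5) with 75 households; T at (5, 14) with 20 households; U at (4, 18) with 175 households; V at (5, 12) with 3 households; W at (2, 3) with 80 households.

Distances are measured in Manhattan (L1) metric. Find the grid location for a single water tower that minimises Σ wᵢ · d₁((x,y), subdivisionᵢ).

(5, 6)

Manhattan distance separates: Σwᵢ(|x−xᵢ|+|y−yᵢ|) = Σwᵢ|x−xᵢ| + Σwᵢ|y−yᵢ|, so x and y are optimised independently as 1-D weighted medians.
Total weight W = 758; half = 379.
x-coordinate, sorted with cumulative weight:
  x=0 (S, w=75) cum 75
  x=2 (W, w=80) cum 155
  x=4 (U, w=175) cum 330
  x=5 (P, w=275) cum 605  ← median
  x=5 (T, w=20) cum 625
  x=5 (V, w=3) cum 628
  x=7 (R, w=100) cum 728
  x=18 (Q, w=30) cum 758
⇒ x* = 5
y-coordinate, sorted with cumulative weight:
  y=3 (W, w=80) cum 80
  y=5 (S, w=75) cum 155
  y=6 (P, w=275) cum 430  ← median
  y=12 (V, w=3) cum 433
  y=14 (R, w=100) cum 533
  y=14 (T, w=20) cum 553
  y=16 (Q, w=30) cum 583
  y=18 (U, w=175) cum 758
⇒ y* = 6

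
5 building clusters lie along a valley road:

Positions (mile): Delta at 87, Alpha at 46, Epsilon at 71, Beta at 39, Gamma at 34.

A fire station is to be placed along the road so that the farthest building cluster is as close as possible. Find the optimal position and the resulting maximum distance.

The 1-center on a line is the midpoint of the two extreme points: leftmost at 34, rightmost at 87.
Optimal location = (34 + 87)/2 = 60.5; maximum distance = (87 − 34)/2 = 26.5.

location 60.5, max distance 26.5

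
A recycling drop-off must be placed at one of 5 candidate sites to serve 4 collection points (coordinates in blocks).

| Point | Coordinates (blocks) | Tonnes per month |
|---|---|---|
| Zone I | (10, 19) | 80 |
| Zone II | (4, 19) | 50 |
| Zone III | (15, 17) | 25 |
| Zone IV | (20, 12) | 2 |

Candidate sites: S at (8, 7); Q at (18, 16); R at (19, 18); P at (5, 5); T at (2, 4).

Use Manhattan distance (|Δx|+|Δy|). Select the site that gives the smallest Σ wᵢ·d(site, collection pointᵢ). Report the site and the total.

Total weighted distance at each candidate:
  S (8, 7): total = 2379
  Q (18, 16): total = 1842
  R (19, 18): total = 1739
  P (5, 5): total = 2864
  T (2, 4): total = 3392
Minimum is at R with total 1739 blocks.

R, total 1739 blocks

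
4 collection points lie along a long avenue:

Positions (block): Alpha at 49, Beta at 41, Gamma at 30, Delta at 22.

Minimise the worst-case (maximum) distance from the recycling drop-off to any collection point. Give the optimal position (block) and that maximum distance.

location 35.5, max distance 13.5

The 1-center on a line is the midpoint of the two extreme points: leftmost at 22, rightmost at 49.
Optimal location = (22 + 49)/2 = 35.5; maximum distance = (49 − 22)/2 = 13.5.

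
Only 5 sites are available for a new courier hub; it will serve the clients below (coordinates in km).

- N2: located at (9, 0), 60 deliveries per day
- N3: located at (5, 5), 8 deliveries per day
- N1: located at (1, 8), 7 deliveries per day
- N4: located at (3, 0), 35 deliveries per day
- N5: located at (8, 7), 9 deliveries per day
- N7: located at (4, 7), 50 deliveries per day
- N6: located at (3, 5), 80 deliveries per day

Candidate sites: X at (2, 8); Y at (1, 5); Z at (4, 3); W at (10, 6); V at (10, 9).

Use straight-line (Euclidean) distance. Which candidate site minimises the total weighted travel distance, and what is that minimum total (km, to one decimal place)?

Total weighted distance at each candidate:
  X (2, 8): total = 1380.5
  Y (1, 5): total = 1213.3
  Z (4, 3): total = 949.0
  W (10, 6): total = 1682.9
  V (10, 9): total = 2043.7
Minimum is at Z with total 949.0 km.

Z, total 949.0 km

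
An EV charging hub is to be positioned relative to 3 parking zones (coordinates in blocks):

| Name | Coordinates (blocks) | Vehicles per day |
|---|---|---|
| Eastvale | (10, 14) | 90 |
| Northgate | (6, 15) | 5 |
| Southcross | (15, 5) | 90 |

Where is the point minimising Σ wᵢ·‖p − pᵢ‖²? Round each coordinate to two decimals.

The minimiser of Σwᵢ‖p−pᵢ‖² is the weighted centroid p* = (Σwᵢpᵢ)/(Σwᵢ).
Σwᵢ = 185.
Σwᵢxᵢ = 90·10 + 5·6 + 90·15 = 2280.
Σwᵢyᵢ = 90·14 + 5·15 + 90·5 = 1785.
x* = 2280/185 = 12.32, y* = 1785/185 = 9.65.

(12.32, 9.65)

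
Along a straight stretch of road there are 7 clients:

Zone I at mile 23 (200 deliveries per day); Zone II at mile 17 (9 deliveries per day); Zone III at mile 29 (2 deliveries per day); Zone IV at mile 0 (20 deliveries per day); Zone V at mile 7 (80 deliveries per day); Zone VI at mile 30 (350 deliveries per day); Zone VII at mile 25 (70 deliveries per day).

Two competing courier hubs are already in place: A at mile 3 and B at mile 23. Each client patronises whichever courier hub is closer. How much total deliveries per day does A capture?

100

The indifferent point is the midpoint (3+23)/2 = 13; clients left of it (closer to A at 3) go to A, those right go to B.
  Zone IV at 0 (w=20) → A
  Zone V at 7 (w=80) → A
  Zone II at 17 (w=9) → B
  Zone I at 23 (w=200) → B
  Zone VII at 25 (w=70) → B
  Zone III at 29 (w=2) → B
  Zone VI at 30 (w=350) → B
A captures 100; B captures 631.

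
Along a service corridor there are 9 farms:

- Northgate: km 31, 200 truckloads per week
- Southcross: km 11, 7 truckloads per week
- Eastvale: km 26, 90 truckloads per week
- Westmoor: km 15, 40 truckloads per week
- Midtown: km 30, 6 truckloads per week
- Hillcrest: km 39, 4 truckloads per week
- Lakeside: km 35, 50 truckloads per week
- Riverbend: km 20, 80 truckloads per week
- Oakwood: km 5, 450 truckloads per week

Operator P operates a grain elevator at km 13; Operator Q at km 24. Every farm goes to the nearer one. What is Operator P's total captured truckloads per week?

497

The indifferent point is the midpoint (13+24)/2 = 18.5; farms left of it (closer to Operator P at 13) go to Operator P, those right go to Operator Q.
  Oakwood at 5 (w=450) → Operator P
  Southcross at 11 (w=7) → Operator P
  Westmoor at 15 (w=40) → Operator P
  Riverbend at 20 (w=80) → Operator Q
  Eastvale at 26 (w=90) → Operator Q
  Midtown at 30 (w=6) → Operator Q
  Northgate at 31 (w=200) → Operator Q
  Lakeside at 35 (w=50) → Operator Q
  Hillcrest at 39 (w=4) → Operator Q
Operator P captures 497; Operator Q captures 430.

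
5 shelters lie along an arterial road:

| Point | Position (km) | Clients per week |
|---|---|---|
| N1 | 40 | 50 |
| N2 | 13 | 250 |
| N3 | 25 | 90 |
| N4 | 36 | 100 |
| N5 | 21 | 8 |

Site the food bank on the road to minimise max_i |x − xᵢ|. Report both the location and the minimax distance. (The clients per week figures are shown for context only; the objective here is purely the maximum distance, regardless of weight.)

location 26.5, max distance 13.5

The 1-center on a line is the midpoint of the two extreme points: leftmost at 13, rightmost at 40.
Optimal location = (13 + 40)/2 = 26.5; maximum distance = (40 − 13)/2 = 13.5.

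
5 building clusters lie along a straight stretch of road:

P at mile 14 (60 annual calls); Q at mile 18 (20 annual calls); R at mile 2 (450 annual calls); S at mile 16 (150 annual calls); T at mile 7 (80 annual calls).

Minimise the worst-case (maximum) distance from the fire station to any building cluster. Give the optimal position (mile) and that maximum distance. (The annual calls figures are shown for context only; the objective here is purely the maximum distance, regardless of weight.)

The 1-center on a line is the midpoint of the two extreme points: leftmost at 2, rightmost at 18.
Optimal location = (2 + 18)/2 = 10; maximum distance = (18 − 2)/2 = 8.

location 10, max distance 8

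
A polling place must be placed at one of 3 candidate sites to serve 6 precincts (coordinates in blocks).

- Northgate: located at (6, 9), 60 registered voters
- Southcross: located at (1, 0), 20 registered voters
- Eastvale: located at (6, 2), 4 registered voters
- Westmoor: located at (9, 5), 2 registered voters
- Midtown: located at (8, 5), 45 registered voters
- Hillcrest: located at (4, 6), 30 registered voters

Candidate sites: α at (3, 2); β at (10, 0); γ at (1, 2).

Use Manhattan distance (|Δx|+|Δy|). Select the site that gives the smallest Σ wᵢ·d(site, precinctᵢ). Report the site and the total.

α, total 1220 blocks

Total weighted distance at each candidate:
  α (3, 2): total = 1220
  β (10, 0): total = 1671
  γ (1, 2): total = 1462
Minimum is at α with total 1220 blocks.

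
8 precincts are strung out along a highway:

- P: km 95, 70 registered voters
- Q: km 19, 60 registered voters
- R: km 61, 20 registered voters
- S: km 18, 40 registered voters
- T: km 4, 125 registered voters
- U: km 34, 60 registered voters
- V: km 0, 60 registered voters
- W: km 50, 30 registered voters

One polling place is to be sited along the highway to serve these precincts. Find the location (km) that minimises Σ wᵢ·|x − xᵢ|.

For a sum of weighted absolute distances on a line, the optimum is the weighted median (not the mean). Total weight W = 465; half-weight = 232.5.
Sort by position and accumulate weight:
  km 0 (V, w=60) → cum 60
  km 4 (T, w=125) → cum 185
  km 18 (S, w=40) → cum 225
  km 19 (Q, w=60) → cum 285  ≥ 232.5 → median here
  km 34 (U, w=60) → cum 345
  km 50 (W, w=30) → cum 375
  km 61 (R, w=20) → cum 395
  km 95 (P, w=70) → cum 465
Optimal location: km 19.

x = 19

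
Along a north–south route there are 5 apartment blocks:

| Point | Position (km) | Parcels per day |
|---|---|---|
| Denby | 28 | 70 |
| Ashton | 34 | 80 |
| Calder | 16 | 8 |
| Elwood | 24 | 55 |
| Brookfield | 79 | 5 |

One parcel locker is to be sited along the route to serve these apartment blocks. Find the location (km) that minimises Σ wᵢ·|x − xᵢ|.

x = 28

For a sum of weighted absolute distances on a line, the optimum is the weighted median (not the mean). Total weight W = 218; half-weight = 109.
Sort by position and accumulate weight:
  km 16 (Calder, w=8) → cum 8
  km 24 (Elwood, w=55) → cum 63
  km 28 (Denby, w=70) → cum 133  ≥ 109 → median here
  km 34 (Ashton, w=80) → cum 213
  km 79 (Brookfield, w=5) → cum 218
Optimal location: km 28.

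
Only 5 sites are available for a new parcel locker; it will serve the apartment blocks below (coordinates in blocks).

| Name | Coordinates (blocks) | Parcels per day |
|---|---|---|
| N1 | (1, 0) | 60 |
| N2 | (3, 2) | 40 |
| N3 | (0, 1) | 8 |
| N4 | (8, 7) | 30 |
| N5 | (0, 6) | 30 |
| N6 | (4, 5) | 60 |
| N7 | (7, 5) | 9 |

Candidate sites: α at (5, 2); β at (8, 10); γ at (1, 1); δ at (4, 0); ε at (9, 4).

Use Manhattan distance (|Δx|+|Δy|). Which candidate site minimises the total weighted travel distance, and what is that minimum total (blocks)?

Total weighted distance at each candidate:
  α (5, 2): total = 1283
  β (8, 10): total = 2720
  γ (1, 1): total = 1268
  δ (4, 0): total = 1342
  ε (9, 4): total = 1973
Minimum is at γ with total 1268 blocks.

γ, total 1268 blocks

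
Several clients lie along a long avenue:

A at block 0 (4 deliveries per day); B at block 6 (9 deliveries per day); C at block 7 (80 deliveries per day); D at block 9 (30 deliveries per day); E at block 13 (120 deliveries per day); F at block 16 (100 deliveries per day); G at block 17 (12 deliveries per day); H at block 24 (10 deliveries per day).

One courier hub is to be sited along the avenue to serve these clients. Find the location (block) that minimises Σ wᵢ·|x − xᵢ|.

For a sum of weighted absolute distances on a line, the optimum is the weighted median (not the mean). Total weight W = 365; half-weight = 182.5.
Sort by position and accumulate weight:
  block 0 (A, w=4) → cum 4
  block 6 (B, w=9) → cum 13
  block 7 (C, w=80) → cum 93
  block 9 (D, w=30) → cum 123
  block 13 (E, w=120) → cum 243  ≥ 182.5 → median here
  block 16 (F, w=100) → cum 343
  block 17 (G, w=12) → cum 355
  block 24 (H, w=10) → cum 365
Optimal location: block 13.

x = 13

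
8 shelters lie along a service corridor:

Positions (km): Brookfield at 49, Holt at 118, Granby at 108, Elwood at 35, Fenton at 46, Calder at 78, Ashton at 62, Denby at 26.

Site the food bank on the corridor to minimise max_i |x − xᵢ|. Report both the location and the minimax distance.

The 1-center on a line is the midpoint of the two extreme points: leftmost at 26, rightmost at 118.
Optimal location = (26 + 118)/2 = 72; maximum distance = (118 − 26)/2 = 46.

location 72, max distance 46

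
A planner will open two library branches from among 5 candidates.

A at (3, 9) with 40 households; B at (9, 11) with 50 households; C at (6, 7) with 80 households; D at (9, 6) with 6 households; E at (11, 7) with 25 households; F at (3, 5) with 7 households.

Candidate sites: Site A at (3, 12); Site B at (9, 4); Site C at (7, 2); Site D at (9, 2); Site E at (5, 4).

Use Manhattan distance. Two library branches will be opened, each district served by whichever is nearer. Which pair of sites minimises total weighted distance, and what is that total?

Evaluate every pair (each demand assigned to the nearer of the two):
  {Site A, Site E}: total = 1072
  {Site B, Site E}: total = 1108
  {Site A, Site B}: total = 1136
  {Site A, Site C}: total = 1260
  {Site D, Site E}: total = 1270
  {Site A, Site D}: total = 1358
  {Site C, Site E}: total = 1432
  {Site B, Site C}: total = 1456
  {Site B, Site D}: total = 1456
  {Site C, Site D}: total = 1618
Best pair: {Site A, Site E} with total 1072.

{Site A, Site E}, total 1072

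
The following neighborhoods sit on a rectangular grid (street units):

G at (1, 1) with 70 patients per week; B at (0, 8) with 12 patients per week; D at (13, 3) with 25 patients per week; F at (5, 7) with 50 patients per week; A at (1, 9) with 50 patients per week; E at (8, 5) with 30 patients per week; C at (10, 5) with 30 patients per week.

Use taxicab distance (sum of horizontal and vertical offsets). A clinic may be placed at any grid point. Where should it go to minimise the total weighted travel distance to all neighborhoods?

(5, 5)

Manhattan distance separates: Σwᵢ(|x−xᵢ|+|y−yᵢ|) = Σwᵢ|x−xᵢ| + Σwᵢ|y−yᵢ|, so x and y are optimised independently as 1-D weighted medians.
Total weight W = 267; half = 133.5.
x-coordinate, sorted with cumulative weight:
  x=0 (B, w=12) cum 12
  x=1 (G, w=70) cum 82
  x=1 (A, w=50) cum 132
  x=5 (F, w=50) cum 182  ← median
  x=8 (E, w=30) cum 212
  x=10 (C, w=30) cum 242
  x=13 (D, w=25) cum 267
⇒ x* = 5
y-coordinate, sorted with cumulative weight:
  y=1 (G, w=70) cum 70
  y=3 (D, w=25) cum 95
  y=5 (E, w=30) cum 125
  y=5 (C, w=30) cum 155  ← median
  y=7 (F, w=50) cum 205
  y=8 (B, w=12) cum 217
  y=9 (A, w=50) cum 267
⇒ y* = 5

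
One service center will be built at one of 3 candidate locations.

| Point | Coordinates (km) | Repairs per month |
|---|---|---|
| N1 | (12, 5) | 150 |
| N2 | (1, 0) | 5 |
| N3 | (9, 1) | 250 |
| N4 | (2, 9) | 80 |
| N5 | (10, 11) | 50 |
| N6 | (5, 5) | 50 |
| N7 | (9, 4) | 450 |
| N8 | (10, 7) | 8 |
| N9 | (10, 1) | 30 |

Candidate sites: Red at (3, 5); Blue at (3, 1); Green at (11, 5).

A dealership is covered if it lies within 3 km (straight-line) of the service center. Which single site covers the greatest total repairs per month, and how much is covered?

Green, covering 608

Coverage radius r = 3 km; a point is covered iff (Δx)²+(Δy)² ≤ 3² = 9.
  Red (3, 5): covers {N6} → 50
  Blue (3, 1): covers {N2} → 5
  Green (11, 5): covers {N1, N7, N8} → 608
Maximum coverage at Green: 608 repairs per month.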